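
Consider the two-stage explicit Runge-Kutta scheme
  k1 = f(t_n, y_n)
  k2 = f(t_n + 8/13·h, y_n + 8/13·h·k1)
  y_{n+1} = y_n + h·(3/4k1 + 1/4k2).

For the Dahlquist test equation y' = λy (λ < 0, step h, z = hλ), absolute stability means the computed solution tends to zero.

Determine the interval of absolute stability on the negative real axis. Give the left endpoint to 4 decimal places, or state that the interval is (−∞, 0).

On y'=λy, z=hλ:
  k1=λy_n ⇒ h·k1=z·y_n;  k2=λ(1+8/13z)y_n ⇒ h·k2=z(1+8/13z)y_n
  y_{n+1}/y_n = 1 + 3/4z + 1/4z(1+8/13z) = 1 + z + 2/13z²
  R(z) = 1 + z + 2/13z².

Solve |R(x)|<1 on ℝ⁻.
x=-0.61: |R|=0.4472
R=1: x+2/13x²=0 ⇒ x=−13/2=-6.5000; min R=1−1/(4·2/13)=-0.6250>−1
Confirm numerically:
  x=-6.146: |R|=0.66528 <1
  x=-5.577: |R|=0.20807 <1
  x=-5.454: |R|=0.12233 <1
  x=-3.548: |R|=0.61134 <1
  x=-7.078: |R|=1.62940 >1
  x=-6.872: |R|=1.39329 >1
  x=-6.552: |R|=1.05242 >1
Interval (-6.5000, 0).

z∈(-6.5000,0).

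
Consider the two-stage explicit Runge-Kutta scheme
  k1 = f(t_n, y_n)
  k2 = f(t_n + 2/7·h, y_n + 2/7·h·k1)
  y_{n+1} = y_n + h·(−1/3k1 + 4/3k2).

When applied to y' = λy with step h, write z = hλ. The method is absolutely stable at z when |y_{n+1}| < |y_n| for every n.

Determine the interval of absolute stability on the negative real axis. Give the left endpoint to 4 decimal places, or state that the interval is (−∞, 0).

Test eqn y'=λy, z=hλ:
  k1=λy_n ⇒ h·k1=z·y_n;  k2=λ(1+2/7z)y_n ⇒ h·k2=z(1+2/7z)y_n
  y_{n+1}/y_n = 1 − 1/3z + 4/3z(1+2/7z) = 1 + z + 8/21z²
  so R(z) = 1 + z + 8/21z².

Boundary: |R(x)|=1, x<0.
x=-1.11: |R|=0.3594
R=1: x+8/21x²=0 ⇒ x=−21/8=-2.6250; min R=1−1/(4·8/21)=0.3438>−1
Confirm numerically:
  x=-1.776: |R|=0.42559 <1
  x=-1.402: |R|=0.34680 <1
  x=-1.082: |R|=0.36399 <1
  x=-3.043: |R|=1.48456 >1
  x=-3.028: |R|=1.46487 >1
  x=-2.887: |R|=1.28815 >1
Interval (-2.6250, 0).

(-2.6250, 0).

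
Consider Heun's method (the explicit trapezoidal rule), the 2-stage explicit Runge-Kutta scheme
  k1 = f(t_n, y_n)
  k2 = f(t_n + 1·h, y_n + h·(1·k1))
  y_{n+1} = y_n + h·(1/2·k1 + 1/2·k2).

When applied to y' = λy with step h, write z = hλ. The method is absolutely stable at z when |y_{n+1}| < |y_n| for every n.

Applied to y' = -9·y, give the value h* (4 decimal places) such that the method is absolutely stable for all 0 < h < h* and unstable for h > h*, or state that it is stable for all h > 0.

Set f=λy, z=hλ:
  order 2, 2-stage ⇒ R(z)=1+z+z^2/2
  (e.g. R(-0.54)=0.60580, |R|=0.60580)

Boundary: |R(x)|=1, x<0.
x=-0.54: |R|=0.6058
|R(-2.3)|=1.3450 |R(-1.75)|=0.7812 |R(-1.53)|=0.6404
Bisect:
  x_lo=-2.5067 |R|=1.6351  x_hi=-0.3054 |R|=0.7412
  mid=-1.40606 |R|=0.58244 →hi
  mid=-1.95638 |R|=0.95733 →hi
  mid=-2.23155 |R|=1.25835 →lo
  mid=-2.09396 |R|=1.09838 →lo
  mid=-2.02517 |R|=1.02549 →lo
  mid=-1.99078 |R|=0.99082 →hi
  mid=-2.00798 |R|=1.00801 →lo
  mid=-1.99938 |R|=0.99938 →hi
  mid=-2.00368 |R|=1.00368 →lo
  ...
  [-2.00005,-1.99991] ⇒ x*=-2.0000
So |R|<1 on (-2.0000, 0).

(-2.0000,0); λ=-9 ⇒ h* = 0.2222.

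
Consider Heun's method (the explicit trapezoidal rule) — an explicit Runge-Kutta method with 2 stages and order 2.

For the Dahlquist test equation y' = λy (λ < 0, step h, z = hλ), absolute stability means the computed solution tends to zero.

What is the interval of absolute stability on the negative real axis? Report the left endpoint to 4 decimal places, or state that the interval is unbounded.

(-2.0000, 0).

On y'=λy, z=hλ:
  order 2, 2-stage ⇒ R(z)=1+z+z^2/2
  (e.g. R(-0.82)=0.51620, |R|=0.51620)

Find x<0 with |R(x)|<1.
x=-0.82: |R|=0.5162
|R(-1.57)|=0.6624 |R(-1.47)|=0.6104 |R(-1.07)|=0.5025
Bisect:
  x_lo=-2.6343 |R|=1.8355  x_hi=-0.1692 |R|=0.8451
  mid=-1.40174 |R|=0.58070 →hi
  mid=-2.01802 |R|=1.01818 →lo
  mid=-1.70988 |R|=0.75196 →hi
  mid=-1.86395 |R|=0.87320 →hi
  mid=-1.94098 |R|=0.94272 →hi
  mid=-1.97950 |R|=0.97971 →hi
  mid=-1.99876 |R|=0.99876 →hi
  ...
  [-2.00011,-1.99996] ⇒ x*=-2.0000
Interval (-2.0000, 0).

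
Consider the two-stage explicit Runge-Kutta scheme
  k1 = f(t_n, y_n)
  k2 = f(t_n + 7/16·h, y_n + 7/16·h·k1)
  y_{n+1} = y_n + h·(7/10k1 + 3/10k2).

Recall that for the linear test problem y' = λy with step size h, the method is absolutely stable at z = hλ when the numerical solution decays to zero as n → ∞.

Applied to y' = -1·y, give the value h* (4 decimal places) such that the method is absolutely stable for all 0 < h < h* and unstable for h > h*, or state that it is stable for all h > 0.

(-7.6190,0); λ=-1 ⇒ h* = (160/21)/1 = 7.6190.

With y'=λy (z=hλ):
  k1=λy_n ⇒ h·k1=z·y_n;  k2=λ(1+7/16z)y_n ⇒ h·k2=z(1+7/16z)y_n
  y_{n+1}/y_n = 1 + 7/10z + 3/10z(1+7/16z) = 1 + z + 21/160z²
  Hence R(z) = 1 + z + 21/160z².

Need |R(x)|<1, x<0.
x=-1.25: |R|=0.0449
R=1: x+21/160x²=0 ⇒ x=−160/21=-7.6190; min R=1−1/(4·21/160)=-0.9048>−1
Confirm numerically:
  x=-6.638: |R|=0.14527 <1
  x=-6.530: |R|=0.06662 <1
  x=-4.857: |R|=0.76075 <1
  x=-4.655: |R|=0.81094 <1
  x=-8.062: |R|=1.46870 >1
  x=-7.764: |R|=1.14771 >1
Interval (-7.6190, 0).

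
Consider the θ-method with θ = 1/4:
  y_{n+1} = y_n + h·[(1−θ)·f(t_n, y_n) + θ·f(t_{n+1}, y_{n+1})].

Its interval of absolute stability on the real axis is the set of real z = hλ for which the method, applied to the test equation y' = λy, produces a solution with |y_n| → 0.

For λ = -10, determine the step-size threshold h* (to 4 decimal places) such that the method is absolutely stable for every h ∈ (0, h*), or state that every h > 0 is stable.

Test eqn y'=λy, z=hλ:
  y_{n+1} = y_n + z·[3/4·y_n + 1/4·y_{n+1}] ⇒ (1 − 1/4z)y_{n+1} = (1 + 3/4z)y_n
  R(z) = (1 + 3/4z)/(1 − 1/4z).

Need |R(x)|<1, x<0.
x=-1.24: |R|=0.0534
R=−1: 1+3/4x = −1+1/4x ⇒ -1/2x=2 ⇒ x=2/(-1/2)=-4.0000
Confirm numerically:
  x=-3.958: |R|=0.98944 <1
  x=-2.500: |R|=0.53846 <1
  x=-2.282: |R|=0.45304 <1
  x=-4.454: |R|=1.10740 >1
  x=-4.320: |R|=1.07692 >1
  x=-4.225: |R|=1.05471 >1
So |R|<1 on (-4.0000, 0).

(-4.0000,0); λ=-10 ⇒ h* = (4)/10 = 0.4000.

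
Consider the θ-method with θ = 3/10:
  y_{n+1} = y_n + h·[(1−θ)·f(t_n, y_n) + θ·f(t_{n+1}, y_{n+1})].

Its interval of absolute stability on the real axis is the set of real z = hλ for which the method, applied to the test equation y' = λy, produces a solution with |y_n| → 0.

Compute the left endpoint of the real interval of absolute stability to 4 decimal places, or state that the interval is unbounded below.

Test eqn y'=λy, z=hλ:
  y_{n+1} = y_n + z·[7/10·y_n + 3/10·y_{n+1}] ⇒ (1 − 3/10z)y_{n+1} = (1 + 7/10z)y_n
  ⇒ R(z) = (1 + 7/10z)/(1 − 3/10z).

Need |R(x)|<1, x<0.
x=-1.28: |R|=0.0751
R=−1: 1+7/10x = −1+3/10x ⇒ -2/5x=2 ⇒ x=2/(-2/5)=-5.0000
Confirm numerically:
  x=-3.910: |R|=0.79936 <1
  x=-3.331: |R|=0.66608 <1
  x=-3.136: |R|=0.61583 <1
  x=-2.668: |R|=0.48189 <1
  x=-5.178: |R|=1.02788 >1
  x=-5.141: |R|=1.02218 >1
So |R|<1 on (-5.0000, 0).

z* = -5.0000.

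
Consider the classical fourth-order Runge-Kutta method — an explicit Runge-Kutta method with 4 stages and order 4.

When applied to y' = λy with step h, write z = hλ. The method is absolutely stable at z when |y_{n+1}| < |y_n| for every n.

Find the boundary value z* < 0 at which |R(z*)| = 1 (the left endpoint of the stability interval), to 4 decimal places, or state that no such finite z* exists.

On y'=λy, z=hλ:
  order 4, 4-stage ⇒ R(z)=1+z+z^2/2+z^3/6+z^4/24
  (e.g. R(-0.79)=0.45611, |R|=0.45611)

Solve |R(x)|<1 on ℝ⁻.
x=-0.79: |R|=0.4561
|R(-3)|=1.3750 |R(-0.72)|=0.4882 |R(-0.5)|=0.6068
Bisect:
  x_lo=-3.6293 |R|=3.2182  x_hi=-0.1179 |R|=0.8888
  mid=-1.87361 |R|=0.29886 →hi
  mid=-2.75145 |R|=0.95017 →hi
  mid=-3.19038 |R|=1.80341 →lo
  mid=-2.97092 |R|=1.31788 →lo
  mid=-2.86118 |R|=1.12058 →lo
  mid=-2.80632 |R|=1.03216 →lo
  mid=-2.77889 |R|=0.99038 →hi
  mid=-2.79260 |R|=1.01108 →lo
  mid=-2.78574 |R|=1.00068 →lo
  mid=-2.78231 |R|=0.99552 →hi
  ...
  [-2.78532,-2.78510] ⇒ x*=-2.7853
So |R|<1 on (-2.7853, 0).

left endpoint -2.7853.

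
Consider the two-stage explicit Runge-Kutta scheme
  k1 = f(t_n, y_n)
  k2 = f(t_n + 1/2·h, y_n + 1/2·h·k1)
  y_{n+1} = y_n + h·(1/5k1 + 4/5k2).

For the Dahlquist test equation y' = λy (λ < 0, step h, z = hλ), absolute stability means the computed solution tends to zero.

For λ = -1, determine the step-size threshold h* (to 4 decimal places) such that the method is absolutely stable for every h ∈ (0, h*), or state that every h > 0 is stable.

(-2.5000,0); λ=-1 ⇒ h* = (5/2)/1 = 2.5000.

With y'=λy (z=hλ):
  k1=λy_n ⇒ h·k1=z·y_n;  k2=λ(1+1/2z)y_n ⇒ h·k2=z(1+1/2z)y_n
  y_{n+1}/y_n = 1 + 1/5z + 4/5z(1+1/2z) = 1 + z + 2/5z²
  ⇒ R(z) = 1 + z + 2/5z².

Boundary: |R(x)|=1, x<0.
x=-1.53: |R|=0.4064
R=1: x+2/5x²=0 ⇒ x=−5/2=-2.5000; min R=1−1/(4·2/5)=0.3750>−1
Confirm numerically:
  x=-2.006: |R|=0.60361 <1
  x=-1.986: |R|=0.59168 <1
  x=-1.131: |R|=0.38066 <1
  x=-2.992: |R|=1.58883 >1
  x=-2.984: |R|=1.57770 >1
So |R|<1 on (-2.5000, 0).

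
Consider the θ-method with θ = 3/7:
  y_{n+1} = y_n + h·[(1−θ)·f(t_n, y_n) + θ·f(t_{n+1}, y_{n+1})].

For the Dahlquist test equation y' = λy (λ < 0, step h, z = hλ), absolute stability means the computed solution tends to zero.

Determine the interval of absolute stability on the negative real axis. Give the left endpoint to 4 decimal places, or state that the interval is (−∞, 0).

z∈(-14.0000,0).

On y'=λy, z=hλ:
  y_{n+1} = y_n + z·[4/7·y_n + 3/7·y_{n+1}] ⇒ (1 − 3/7z)y_{n+1} = (1 + 4/7z)y_n
  ⇒ R(z) = (1 + 4/7z)/(1 − 3/7z).

Find x<0 with |R(x)|<1.
x=-0.88: |R|=0.3610
R=−1: 1+4/7x = −1+3/7x ⇒ -1/7x=2 ⇒ x=2/(-1/7)=-14.0000
Confirm numerically:
  x=-13.924: |R|=0.99844 <1
  x=-10.742: |R|=0.91694 <1
  x=-7.597: |R|=0.78507 <1
  x=-14.526: |R|=1.01040 >1
  x=-14.523: |R|=1.01034 >1
  x=-14.452: |R|=1.00898 >1
Interval (-14.0000, 0).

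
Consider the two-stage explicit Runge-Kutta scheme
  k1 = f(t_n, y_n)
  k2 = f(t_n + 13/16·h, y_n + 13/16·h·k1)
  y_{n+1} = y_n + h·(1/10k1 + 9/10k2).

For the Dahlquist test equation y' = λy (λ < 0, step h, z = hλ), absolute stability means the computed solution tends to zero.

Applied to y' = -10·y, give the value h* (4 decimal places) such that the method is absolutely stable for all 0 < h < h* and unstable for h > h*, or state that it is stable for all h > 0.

(-1.3675,0); λ=-10 ⇒ h* = (160/117)/10 = 0.1368.

On y'=λy, z=hλ:
  k1=λy_n ⇒ h·k1=z·y_n;  k2=λ(1+13/16z)y_n ⇒ h·k2=z(1+13/16z)y_n
  y_{n+1}/y_n = 1 + 1/10z + 9/10z(1+13/16z) = 1 + z + 117/160z²
  ⇒ R(z) = 1 + z + 117/160z².

Solve |R(x)|<1 on ℝ⁻.
x=-0.77: |R|=0.6636
R=1: x+117/160x²=0 ⇒ x=−160/117=-1.3675; min R=1−1/(4·117/160)=0.6581>−1
Confirm numerically:
  x=-1.304: |R|=0.93943 <1
  x=-0.960: |R|=0.71392 <1
  x=-0.844: |R|=0.67690 <1
  x=-0.663: |R|=0.65843 <1
  x=-1.700: |R|=1.41331 >1
  x=-1.678: |R|=1.38097 >1
So |R|<1 on (-1.3675, 0).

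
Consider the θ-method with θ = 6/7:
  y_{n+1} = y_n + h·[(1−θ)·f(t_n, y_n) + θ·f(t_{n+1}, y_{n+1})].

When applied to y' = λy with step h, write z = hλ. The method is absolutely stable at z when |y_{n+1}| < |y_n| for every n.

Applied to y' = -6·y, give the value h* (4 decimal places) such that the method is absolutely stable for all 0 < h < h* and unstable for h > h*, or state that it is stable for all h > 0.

Test eqn y'=λy, z=hλ:
  y_{n+1} = y_n + z·[1/7·y_n + 6/7·y_{n+1}] ⇒ (1 − 6/7z)y_{n+1} = (1 + 1/7z)y_n
  R(z) = (1 + 1/7z)/(1 − 6/7z).

Find x<0 with |R(x)|<1.
x=-0.73: |R|=0.5510
x=-2: |R|=0.2632
x=-10: |R|=0.0448
x=-100: |R|=0.1532
θ=6/7≥1/2 ⇒ |1+1/7x|<|1−6/7x| ∀x<0 ⇒ unbounded interval.

unbounded; (−∞, 0). Any h>0 works for λ=-6.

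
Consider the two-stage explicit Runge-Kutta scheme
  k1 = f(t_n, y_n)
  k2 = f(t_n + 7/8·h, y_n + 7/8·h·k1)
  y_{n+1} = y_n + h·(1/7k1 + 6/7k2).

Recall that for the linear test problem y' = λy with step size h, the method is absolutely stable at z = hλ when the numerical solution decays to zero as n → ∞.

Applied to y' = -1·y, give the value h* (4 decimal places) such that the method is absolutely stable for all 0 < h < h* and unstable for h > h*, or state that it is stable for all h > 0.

(-1.3333,0); λ=-1 ⇒ h* = (4/3)/1 = 1.3333.

Test eqn y'=λy, z=hλ:
  k1=λy_n ⇒ h·k1=z·y_n;  k2=λ(1+7/8z)y_n ⇒ h·k2=z(1+7/8z)y_n
  y_{n+1}/y_n = 1 + 1/7z + 6/7z(1+7/8z) = 1 + z + 3/4z²
  Hence R(z) = 1 + z + 3/4z².

Solve |R(x)|<1 on ℝ⁻.
x=-0.72: |R|=0.6688
R=1: x+3/4x²=0 ⇒ x=−4/3=-1.3333; min R=1−1/(4·3/4)=0.6667>−1
Confirm numerically:
  x=-1.246: |R|=0.91839 <1
  x=-1.221: |R|=0.89713 <1
  x=-0.744: |R|=0.67115 <1
  x=-0.546: |R|=0.67759 <1
  x=-1.898: |R|=1.80380 >1
  x=-1.800: |R|=1.63000 >1
So |R|<1 on (-1.3333, 0).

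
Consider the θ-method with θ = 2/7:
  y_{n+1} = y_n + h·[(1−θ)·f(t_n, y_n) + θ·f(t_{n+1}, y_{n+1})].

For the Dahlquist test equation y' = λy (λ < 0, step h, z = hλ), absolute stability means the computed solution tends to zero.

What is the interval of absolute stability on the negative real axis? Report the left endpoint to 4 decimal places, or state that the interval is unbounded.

Set f=λy, z=hλ:
  y_{n+1} = y_n + z·[5/7·y_n + 2/7·y_{n+1}] ⇒ (1 − 2/7z)y_{n+1} = (1 + 5/7z)y_n
  Hence R(z) = (1 + 5/7z)/(1 − 2/7z).

Need |R(x)|<1, x<0.
x=-0.64: |R|=0.4589
R=−1: 1+5/7x = −1+2/7x ⇒ -3/7x=2 ⇒ x=2/(-3/7)=-4.6667
Confirm numerically:
  x=-4.427: |R|=0.95465 <1
  x=-3.100: |R|=0.64394 <1
  x=-2.885: |R|=0.58144 <1
  x=-2.011: |R|=0.27717 <1
  x=-5.211: |R|=1.09373 >1
  x=-4.693: |R|=1.00482 >1
Interval (-4.6667, 0).

z∈(-4.6667,0).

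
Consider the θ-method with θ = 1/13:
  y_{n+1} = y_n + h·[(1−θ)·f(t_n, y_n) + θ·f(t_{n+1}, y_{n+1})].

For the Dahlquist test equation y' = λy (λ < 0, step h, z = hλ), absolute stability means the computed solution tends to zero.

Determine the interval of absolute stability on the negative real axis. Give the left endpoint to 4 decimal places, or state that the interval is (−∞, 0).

Set f=λy, z=hλ:
  y_{n+1} = y_n + z·[12/13·y_n + 1/13·y_{n+1}] ⇒ (1 − 1/13z)y_{n+1} = (1 + 12/13z)y_n
  ⇒ R(z) = (1 + 12/13z)/(1 − 1/13z).

Solve |R(x)|<1 on ℝ⁻.
x=-1.44: |R|=0.2964
R=−1: 1+12/13x = −1+1/13x ⇒ -11/13x=2 ⇒ x=2/(-11/13)=-2.3636
Confirm numerically:
  x=-1.574: |R|=0.40401 <1
  x=-1.389: |R|=0.25492 <1
  x=-0.990: |R|=0.08006 <1
  x=-2.747: |R|=1.26780 >1
  x=-2.578: |R|=1.15137 >1
So |R|<1 on (-2.3636, 0).

z∈(-2.3636,0).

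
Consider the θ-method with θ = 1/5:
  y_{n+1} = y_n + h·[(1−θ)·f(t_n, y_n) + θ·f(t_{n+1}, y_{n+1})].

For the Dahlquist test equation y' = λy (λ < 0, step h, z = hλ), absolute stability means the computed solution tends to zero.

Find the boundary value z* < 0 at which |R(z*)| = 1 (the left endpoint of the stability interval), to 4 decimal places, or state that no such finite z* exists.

Test eqn y'=λy, z=hλ:
  y_{n+1} = y_n + z·[4/5·y_n + 1/5·y_{n+1}] ⇒ (1 − 1/5z)y_{n+1} = (1 + 4/5z)y_n
  Hence R(z) = (1 + 4/5z)/(1 − 1/5z).

Solve |R(x)|<1 on ℝ⁻.
x=-1.59: |R|=0.2064
R=−1: 1+4/5x = −1+1/5x ⇒ -3/5x=2 ⇒ x=2/(-3/5)=-3.3333
Confirm numerically:
  x=-3.229: |R|=0.96196 <1
  x=-2.935: |R|=0.84940 <1
  x=-2.747: |R|=0.77294 <1
  x=-1.741: |R|=0.29135 <1
  x=-3.547: |R|=1.07500 >1
  x=-3.392: |R|=1.02097 >1
So |R|<1 on (-3.3333, 0).

z* = -3.3333.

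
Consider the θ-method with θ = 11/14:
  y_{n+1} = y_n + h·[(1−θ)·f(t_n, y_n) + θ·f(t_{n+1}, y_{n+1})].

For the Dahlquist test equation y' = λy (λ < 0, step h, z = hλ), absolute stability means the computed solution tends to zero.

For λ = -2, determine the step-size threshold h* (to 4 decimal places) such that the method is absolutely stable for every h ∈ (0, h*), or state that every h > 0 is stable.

interval (−∞, 0). Any h>0 works for λ=-2.

Test eqn y'=λy, z=hλ:
  y_{n+1} = y_n + z·[3/14·y_n + 11/14·y_{n+1}] ⇒ (1 − 11/14z)y_{n+1} = (1 + 3/14z)y_n
  R(z) = (1 + 3/14z)/(1 − 11/14z).

Need |R(x)|<1, x<0.
x=-1.34: |R|=0.3473
x=-2: |R|=0.2222
x=-10: |R|=0.1290
x=-100: |R|=0.2567
θ=11/14≥1/2 ⇒ |1+3/14x|<|1−11/14x| ∀x<0 ⇒ interval (−∞,0).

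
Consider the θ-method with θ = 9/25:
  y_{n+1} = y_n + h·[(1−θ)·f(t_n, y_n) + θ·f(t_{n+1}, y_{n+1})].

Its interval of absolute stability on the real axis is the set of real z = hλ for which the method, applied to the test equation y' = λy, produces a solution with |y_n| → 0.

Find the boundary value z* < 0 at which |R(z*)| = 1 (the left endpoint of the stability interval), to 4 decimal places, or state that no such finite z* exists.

z* = -7.1429.

With y'=λy (z=hλ):
  y_{n+1} = y_n + z·[16/25·y_n + 9/25·y_{n+1}] ⇒ (1 − 9/25z)y_{n+1} = (1 + 16/25z)y_n
  Hence R(z) = (1 + 16/25z)/(1 − 9/25z).

Find x<0 with |R(x)|<1.
x=-1.4: |R|=0.0691
R=−1: 1+16/25x = −1+9/25x ⇒ -7/25x=2 ⇒ x=2/(-7/25)=-7.1429
Confirm numerically:
  x=-5.988: |R|=0.89753 <1
  x=-5.906: |R|=0.88922 <1
  x=-4.263: |R|=0.68187 <1
  x=-4.065: |R|=0.65016 <1
  x=-7.387: |R|=1.01868 >1
  x=-7.223: |R|=1.00623 >1
Stable set (-7.1429, 0).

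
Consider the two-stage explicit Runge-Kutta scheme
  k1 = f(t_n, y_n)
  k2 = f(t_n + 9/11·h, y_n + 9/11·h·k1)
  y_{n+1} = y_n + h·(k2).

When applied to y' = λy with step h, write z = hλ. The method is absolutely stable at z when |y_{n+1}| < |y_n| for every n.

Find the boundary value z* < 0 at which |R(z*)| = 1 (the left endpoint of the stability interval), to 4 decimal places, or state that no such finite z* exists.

z* = -1.2222.

Test eqn y'=λy, z=hλ:
  k1=λy_n ⇒ h·k1=z·y_n;  k2=λ(1+9/11z)y_n ⇒ h·k2=z(1+9/11z)y_n
  y_{n+1}/y_n = 1 + z(1+9/11z) = 1 + z + 9/11z²
  so R(z) = 1 + z + 9/11z².

Boundary: |R(x)|=1, x<0.
x=-0.39: |R|=0.7344
R=1: x+9/11x²=0 ⇒ x=−11/9=-1.2222; min R=1−1/(4·9/11)=0.6944>−1
Confirm numerically:
  x=-0.989: |R|=0.81128 <1
  x=-0.906: |R|=0.76559 <1
  x=-0.809: |R|=0.72648 <1
  x=-0.613: |R|=0.69445 <1
  x=-1.782: |R|=1.81616 >1
  x=-1.319: |R|=1.10444 >1
Interval (-1.2222, 0).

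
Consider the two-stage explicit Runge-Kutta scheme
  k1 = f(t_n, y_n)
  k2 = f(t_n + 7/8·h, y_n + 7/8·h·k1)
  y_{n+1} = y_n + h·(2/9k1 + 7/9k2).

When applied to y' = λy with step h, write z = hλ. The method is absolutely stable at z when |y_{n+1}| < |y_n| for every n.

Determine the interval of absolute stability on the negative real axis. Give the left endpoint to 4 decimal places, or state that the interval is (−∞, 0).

Test eqn y'=λy, z=hλ:
  k1=λy_n ⇒ h·k1=z·y_n;  k2=λ(1+7/8z)y_n ⇒ h·k2=z(1+7/8z)y_n
  y_{n+1}/y_n = 1 + 2/9z + 7/9z(1+7/8z) = 1 + z + 49/72z²
  so R(z) = 1 + z + 49/72z².

Boundary: |R(x)|=1, x<0.
x=-1.52: |R|=1.0524
R=1: x+49/72x²=0 ⇒ x=−72/49=-1.4694; min R=1−1/(4·49/72)=0.6327>−1
Confirm numerically:
  x=-1.441: |R|=0.97216 <1
  x=-1.207: |R|=0.78447 <1
  x=-0.983: |R|=0.67461 <1
  x=-1.519: |R|=1.05129 >1
  x=-1.497: |R|=1.02813 >1
Stable set (-1.4694, 0).

z∈(-1.4694,0).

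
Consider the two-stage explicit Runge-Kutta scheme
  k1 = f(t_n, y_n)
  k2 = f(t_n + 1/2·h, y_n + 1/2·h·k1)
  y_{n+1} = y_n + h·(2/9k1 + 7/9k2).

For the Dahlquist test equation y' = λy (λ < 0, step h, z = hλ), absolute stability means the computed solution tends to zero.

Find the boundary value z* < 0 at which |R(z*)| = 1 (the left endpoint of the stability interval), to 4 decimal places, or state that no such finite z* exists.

left endpoint -2.5714.

With y'=λy (z=hλ):
  k1=λy_n ⇒ h·k1=z·y_n;  k2=λ(1+1/2z)y_n ⇒ h·k2=z(1+1/2z)y_n
  y_{n+1}/y_n = 1 + 2/9z + 7/9z(1+1/2z) = 1 + z + 7/18z²
  Hence R(z) = 1 + z + 7/18z².

Need |R(x)|<1, x<0.
x=-0.51: |R|=0.5912
R=1: x+7/18x²=0 ⇒ x=−18/7=-2.5714; min R=1−1/(4·7/18)=0.3571>−1
Confirm numerically:
  x=-2.405: |R|=0.84434 <1
  x=-2.340: |R|=0.78940 <1
  x=-1.701: |R|=0.42421 <1
  x=-1.509: |R|=0.37653 <1
  x=-2.900: |R|=1.37056 >1
  x=-2.778: |R|=1.22317 >1
So |R|<1 on (-2.5714, 0).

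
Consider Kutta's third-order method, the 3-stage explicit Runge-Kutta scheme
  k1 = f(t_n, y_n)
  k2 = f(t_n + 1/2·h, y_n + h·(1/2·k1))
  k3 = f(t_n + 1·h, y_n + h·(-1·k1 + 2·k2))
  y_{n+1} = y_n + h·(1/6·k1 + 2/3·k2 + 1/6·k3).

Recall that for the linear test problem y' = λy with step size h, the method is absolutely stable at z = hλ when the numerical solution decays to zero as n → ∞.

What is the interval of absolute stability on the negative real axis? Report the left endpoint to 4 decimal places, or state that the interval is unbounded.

Test eqn y'=λy, z=hλ:
  order 3, 3-stage ⇒ R(z)=1+z+z^2/2+z^3/6
  (e.g. R(-1.07)=0.29828, |R|=0.29828)

Find x<0 with |R(x)|<1.
x=-1.07: |R|=0.2983
|R(-1.66)|=0.0446 |R(-1.1)|=0.2832 |R(-0.66)|=0.5099
Bisect:
  x_lo=-2.9852 |R|=1.9633  x_hi=-0.0601 |R|=0.9417
  mid=-1.52267 |R|=0.04820 →hi
  mid=-2.25396 |R|=0.62227 →hi
  mid=-2.61960 |R|=1.18453 →lo
  mid=-2.43678 |R|=0.87939 →hi
  mid=-2.52819 |R|=1.02557 →lo
  mid=-2.48248 |R|=0.95093 →hi
  mid=-2.50534 |R|=0.98786 →hi
  mid=-2.51676 |R|=1.00662 →lo
  mid=-2.51105 |R|=0.99721 →hi
  mid=-2.51391 |R|=1.00191 →lo
  ...
  [-2.51283,-2.51266] ⇒ x*=-2.5127
Interval (-2.5127, 0).

z∈(-2.5127,0).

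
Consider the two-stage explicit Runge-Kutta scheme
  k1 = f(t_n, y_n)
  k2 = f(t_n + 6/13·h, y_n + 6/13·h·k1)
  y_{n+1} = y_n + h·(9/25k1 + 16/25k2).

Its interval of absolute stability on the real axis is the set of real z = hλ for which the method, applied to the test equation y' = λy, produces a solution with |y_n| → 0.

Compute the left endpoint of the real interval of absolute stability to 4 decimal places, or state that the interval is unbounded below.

On y'=λy, z=hλ:
  k1=λy_n ⇒ h·k1=z·y_n;  k2=λ(1+6/13z)y_n ⇒ h·k2=z(1+6/13z)y_n
  y_{n+1}/y_n = 1 + 9/25z + 16/25z(1+6/13z) = 1 + z + 96/325z²
  R(z) = 1 + z + 96/325z².

Boundary: |R(x)|=1, x<0.
x=-0.65: |R|=0.4748
R=1: x+96/325x²=0 ⇒ x=−325/96=-3.3854; min R=1−1/(4·96/325)=0.1536>−1
Confirm numerically:
  x=-3.247: |R|=0.86724 <1
  x=-2.426: |R|=0.31248 <1
  x=-1.394: |R|=0.18000 <1
  x=-3.976: |R|=1.69361 >1
  x=-3.737: |R|=1.38810 >1
So |R|<1 on (-3.3854, 0).

z* = -3.3854.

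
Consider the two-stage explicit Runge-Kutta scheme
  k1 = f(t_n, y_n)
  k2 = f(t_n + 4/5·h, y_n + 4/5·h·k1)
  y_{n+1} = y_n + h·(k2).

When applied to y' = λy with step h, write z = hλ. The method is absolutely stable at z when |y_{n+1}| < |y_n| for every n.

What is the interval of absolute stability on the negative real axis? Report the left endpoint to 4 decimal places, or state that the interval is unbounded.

z∈(-1.2500,0).

On y'=λy, z=hλ:
  k1=λy_n ⇒ h·k1=z·y_n;  k2=λ(1+4/5z)y_n ⇒ h·k2=z(1+4/5z)y_n
  y_{n+1}/y_n = 1 + z(1+4/5z) = 1 + z + 4/5z²
  so R(z) = 1 + z + 4/5z².

Need |R(x)|<1, x<0.
x=-1.48: |R|=1.2723
R=1: x+4/5x²=0 ⇒ x=−5/4=-1.2500; min R=1−1/(4·4/5)=0.6875>−1
Confirm numerically:
  x=-0.915: |R|=0.75478 <1
  x=-0.889: |R|=0.74326 <1
  x=-0.608: |R|=0.68773 <1
  x=-1.540: |R|=1.35728 >1
  x=-1.451: |R|=1.23332 >1
Stable set (-1.2500, 0).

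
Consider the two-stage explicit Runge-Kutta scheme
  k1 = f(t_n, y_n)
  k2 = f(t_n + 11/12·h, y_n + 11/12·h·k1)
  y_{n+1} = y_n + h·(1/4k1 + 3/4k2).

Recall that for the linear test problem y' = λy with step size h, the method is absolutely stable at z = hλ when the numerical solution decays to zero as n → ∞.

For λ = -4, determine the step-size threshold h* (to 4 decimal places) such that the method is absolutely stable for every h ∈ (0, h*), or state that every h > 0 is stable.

Set f=λy, z=hλ:
  k1=λy_n ⇒ h·k1=z·y_n;  k2=λ(1+11/12z)y_n ⇒ h·k2=z(1+11/12z)y_n
  y_{n+1}/y_n = 1 + 1/4z + 3/4z(1+11/12z) = 1 + z + 11/16z²
  so R(z) = 1 + z + 11/16z².

Boundary: |R(x)|=1, x<0.
x=-0.7: |R|=0.6369
R=1: x+11/16x²=0 ⇒ x=−16/11=-1.4545; min R=1−1/(4·11/16)=0.6364>−1
Confirm numerically:
  x=-1.215: |R|=0.79990 <1
  x=-1.000: |R|=0.68750 <1
  x=-0.617: |R|=0.64472 <1
  x=-2.024: |R|=1.79240 >1
  x=-2.016: |R|=1.77818 >1
  x=-1.526: |R|=1.07496 >1
Stable set (-1.4545, 0).

(-1.4545,0); λ=-4 ⇒ h* = (16/11)/4 = 0.3636.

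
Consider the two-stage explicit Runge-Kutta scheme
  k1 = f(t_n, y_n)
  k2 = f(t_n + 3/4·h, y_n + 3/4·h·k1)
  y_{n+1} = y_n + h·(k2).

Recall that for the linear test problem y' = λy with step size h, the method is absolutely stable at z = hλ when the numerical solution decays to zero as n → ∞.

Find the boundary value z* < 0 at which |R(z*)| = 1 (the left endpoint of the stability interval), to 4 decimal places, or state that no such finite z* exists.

Test eqn y'=λy, z=hλ:
  k1=λy_n ⇒ h·k1=z·y_n;  k2=λ(1+3/4z)y_n ⇒ h·k2=z(1+3/4z)y_n
  y_{n+1}/y_n = 1 + z(1+3/4z) = 1 + z + 3/4z²
  Hence R(z) = 1 + z + 3/4z².

Find x<0 with |R(x)|<1.
x=-1.6: |R|=1.3200
R=1: x+3/4x²=0 ⇒ x=−4/3=-1.3333; min R=1−1/(4·3/4)=0.6667>−1
Confirm numerically:
  x=-1.119: |R|=0.82012 <1
  x=-0.809: |R|=0.68186 <1
  x=-0.791: |R|=0.67826 <1
  x=-0.631: |R|=0.66762 <1
  x=-1.895: |R|=1.79827 >1
  x=-1.576: |R|=1.28683 >1
  x=-1.555: |R|=1.25852 >1
Interval (-1.3333, 0).

left endpoint -1.3333.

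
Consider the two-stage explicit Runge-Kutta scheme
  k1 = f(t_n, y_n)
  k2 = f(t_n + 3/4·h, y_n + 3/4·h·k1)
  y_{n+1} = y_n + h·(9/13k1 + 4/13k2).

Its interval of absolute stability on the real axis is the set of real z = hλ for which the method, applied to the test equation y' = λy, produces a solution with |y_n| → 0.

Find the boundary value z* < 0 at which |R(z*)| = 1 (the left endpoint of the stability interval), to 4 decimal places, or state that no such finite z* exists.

On y'=λy, z=hλ:
  k1=λy_n ⇒ h·k1=z·y_n;  k2=λ(1+3/4z)y_n ⇒ h·k2=z(1+3/4z)y_n
  y_{n+1}/y_n = 1 + 9/13z + 4/13z(1+3/4z) = 1 + z + 3/13z²
  R(z) = 1 + z + 3/13z².

Find x<0 with |R(x)|<1.
x=-0.41: |R|=0.6288
R=1: x+3/13x²=0 ⇒ x=−13/3=-4.3333; min R=1−1/(4·3/13)=-0.0833>−1
Confirm numerically:
  x=-4.008: |R|=0.69909 <1
  x=-3.500: |R|=0.32692 <1
  x=-2.461: |R|=0.06334 <1
  x=-4.549: |R|=1.22640 >1
  x=-4.540: |R|=1.21652 >1
  x=-4.401: |R|=1.06872 >1
Interval (-4.3333, 0).

left endpoint -4.3333.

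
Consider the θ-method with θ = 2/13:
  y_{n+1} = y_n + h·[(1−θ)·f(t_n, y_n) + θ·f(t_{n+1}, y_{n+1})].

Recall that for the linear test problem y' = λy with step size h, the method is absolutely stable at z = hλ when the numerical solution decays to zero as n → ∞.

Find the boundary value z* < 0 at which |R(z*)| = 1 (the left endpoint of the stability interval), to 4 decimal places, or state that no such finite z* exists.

Test eqn y'=λy, z=hλ:
  y_{n+1} = y_n + z·[11/13·y_n + 2/13·y_{n+1}] ⇒ (1 − 2/13z)y_{n+1} = (1 + 11/13z)y_n
  Hence R(z) = (1 + 11/13z)/(1 − 2/13z).

Find x<0 with |R(x)|<1.
x=-1.16: |R|=0.0157
R=−1: 1+11/13x = −1+2/13x ⇒ -9/13x=2 ⇒ x=2/(-9/13)=-2.8889
Confirm numerically:
  x=-2.582: |R|=0.84794 <1
  x=-2.452: |R|=0.78038 <1
  x=-2.235: |R|=0.66314 <1
  x=-1.588: |R|=0.27621 <1
  x=-3.378: |R|=1.22282 >1
  x=-3.274: |R|=1.17731 >1
  x=-2.971: |R|=1.03901 >1
So |R|<1 on (-2.8889, 0).

left endpoint -2.8889.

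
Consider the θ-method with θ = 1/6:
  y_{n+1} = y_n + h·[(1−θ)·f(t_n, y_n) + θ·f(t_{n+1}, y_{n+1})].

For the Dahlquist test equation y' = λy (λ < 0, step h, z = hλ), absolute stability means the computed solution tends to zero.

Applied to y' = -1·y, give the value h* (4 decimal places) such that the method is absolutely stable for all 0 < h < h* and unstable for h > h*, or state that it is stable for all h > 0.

Test eqn y'=λy, z=hλ:
  y_{n+1} = y_n + z·[5/6·y_n + 1/6·y_{n+1}] ⇒ (1 − 1/6z)y_{n+1} = (1 + 5/6z)y_n
  ⇒ R(z) = (1 + 5/6z)/(1 − 1/6z).

Find x<0 with |R(x)|<1.
x=-1.26: |R|=0.0413
R=−1: 1+5/6x = −1+1/6x ⇒ -2/3x=2 ⇒ x=2/(-2/3)=-3.0000
Confirm numerically:
  x=-2.200: |R|=0.60976 <1
  x=-1.727: |R|=0.34101 <1
  x=-1.560: |R|=0.23810 <1
  x=-1.408: |R|=0.14039 <1
  x=-3.519: |R|=1.21809 >1
  x=-3.476: |R|=1.20093 >1
  x=-3.053: |R|=1.02342 >1
Interval (-3.0000, 0).

(-3.0000,0); λ=-1 ⇒ h* = (3)/1 = 3.0000.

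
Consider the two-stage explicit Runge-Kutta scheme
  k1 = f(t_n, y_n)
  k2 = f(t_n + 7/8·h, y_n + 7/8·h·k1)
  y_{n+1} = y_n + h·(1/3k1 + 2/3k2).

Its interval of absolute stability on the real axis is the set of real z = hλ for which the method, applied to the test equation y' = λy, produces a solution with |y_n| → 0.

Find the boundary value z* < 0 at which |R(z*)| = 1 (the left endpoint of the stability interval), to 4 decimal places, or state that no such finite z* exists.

Test eqn y'=λy, z=hλ:
  k1=λy_n ⇒ h·k1=z·y_n;  k2=λ(1+7/8z)y_n ⇒ h·k2=z(1+7/8z)y_n
  y_{n+1}/y_n = 1 + 1/3z + 2/3z(1+7/8z) = 1 + z + 7/12z²
  ⇒ R(z) = 1 + z + 7/12z².

Solve |R(x)|<1 on ℝ⁻.
x=-0.91: |R|=0.5731
R=1: x+7/12x²=0 ⇒ x=−12/7=-1.7143; min R=1−1/(4·7/12)=0.5714>−1
Confirm numerically:
  x=-1.355: |R|=0.71601 <1
  x=-1.314: |R|=0.69318 <1
  x=-0.882: |R|=0.57179 <1
  x=-2.312: |R|=1.80612 >1
  x=-2.059: |R|=1.41403 >1
  x=-1.883: |R|=1.18532 >1
Stable set (-1.7143, 0).

z* = -1.7143.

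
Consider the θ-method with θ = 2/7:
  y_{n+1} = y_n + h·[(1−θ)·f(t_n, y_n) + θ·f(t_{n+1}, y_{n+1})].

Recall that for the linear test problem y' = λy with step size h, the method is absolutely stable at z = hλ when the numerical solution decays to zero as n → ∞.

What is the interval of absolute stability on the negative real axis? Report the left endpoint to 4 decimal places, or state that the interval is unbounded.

With y'=λy (z=hλ):
  y_{n+1} = y_n + z·[5/7·y_n + 2/7·y_{n+1}] ⇒ (1 − 2/7z)y_{n+1} = (1 + 5/7z)y_n
  ⇒ R(z) = (1 + 5/7z)/(1 − 2/7z).

Need |R(x)|<1, x<0.
x=-0.36: |R|=0.6736
R=−1: 1+5/7x = −1+2/7x ⇒ -3/7x=2 ⇒ x=2/(-3/7)=-4.6667
Confirm numerically:
  x=-4.285: |R|=0.92646 <1
  x=-3.524: |R|=0.75598 <1
  x=-3.463: |R|=0.74070 <1
  x=-2.898: |R|=0.58534 <1
  x=-4.896: |R|=1.04097 >1
  x=-4.697: |R|=1.00555 >1
Stable set (-4.6667, 0).

z∈(-4.6667,0).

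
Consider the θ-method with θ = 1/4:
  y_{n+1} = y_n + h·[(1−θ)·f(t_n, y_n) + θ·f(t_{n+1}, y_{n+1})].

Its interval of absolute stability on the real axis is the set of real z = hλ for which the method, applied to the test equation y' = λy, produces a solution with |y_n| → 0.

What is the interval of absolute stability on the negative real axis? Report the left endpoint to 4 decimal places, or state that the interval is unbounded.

z∈(-4.0000,0).

Set f=λy, z=hλ:
  y_{n+1} = y_n + z·[3/4·y_n + 1/4·y_{n+1}] ⇒ (1 − 1/4z)y_{n+1} = (1 + 3/4z)y_n
  ⇒ R(z) = (1 + 3/4z)/(1 − 1/4z).

Need |R(x)|<1, x<0.
x=-0.3: |R|=0.7209
R=−1: 1+3/4x = −1+1/4x ⇒ -1/2x=2 ⇒ x=2/(-1/2)=-4.0000
Confirm numerically:
  x=-3.703: |R|=0.92289 <1
  x=-3.238: |R|=0.78944 <1
  x=-2.453: |R|=0.52053 <1
  x=-2.122: |R|=0.38648 <1
  x=-4.431: |R|=1.10224 >1
  x=-4.251: |R|=1.06084 >1
  x=-4.088: |R|=1.02176 >1
So |R|<1 on (-4.0000, 0).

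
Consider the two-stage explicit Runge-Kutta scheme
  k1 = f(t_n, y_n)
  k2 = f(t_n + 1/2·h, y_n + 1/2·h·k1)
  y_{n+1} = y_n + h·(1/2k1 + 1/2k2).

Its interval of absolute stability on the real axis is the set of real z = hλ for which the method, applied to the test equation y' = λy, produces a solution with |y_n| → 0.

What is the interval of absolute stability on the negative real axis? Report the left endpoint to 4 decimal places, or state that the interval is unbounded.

z∈(-4.0000,0).

On y'=λy, z=hλ:
  k1=λy_n ⇒ h·k1=z·y_n;  k2=λ(1+1/2z)y_n ⇒ h·k2=z(1+1/2z)y_n
  y_{n+1}/y_n = 1 + 1/2z + 1/2z(1+1/2z) = 1 + z + 1/4z²
  Hence R(z) = 1 + z + 1/4z².

Need |R(x)|<1, x<0.
x=-0.89: |R|=0.3080
R=1: x+1/4x²=0 ⇒ x=−4=-4.0000; min R=1−1/(4·1/4)=0.0000>−1
Confirm numerically:
  x=-2.873: |R|=0.19053 <1
  x=-2.554: |R|=0.07673 <1
  x=-2.242: |R|=0.01464 <1
  x=-2.069: |R|=0.00119 <1
  x=-4.165: |R|=1.17181 >1
  x=-4.157: |R|=1.16316 >1
So |R|<1 on (-4.0000, 0).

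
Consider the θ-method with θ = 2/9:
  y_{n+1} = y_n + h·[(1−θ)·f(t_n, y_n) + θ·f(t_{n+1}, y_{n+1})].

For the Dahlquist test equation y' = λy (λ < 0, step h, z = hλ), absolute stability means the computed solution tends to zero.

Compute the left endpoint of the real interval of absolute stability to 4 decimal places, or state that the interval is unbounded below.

On y'=λy, z=hλ:
  y_{n+1} = y_n + z·[7/9·y_n + 2/9·y_{n+1}] ⇒ (1 − 2/9z)y_{n+1} = (1 + 7/9z)y_n
  Hence R(z) = (1 + 7/9z)/(1 − 2/9z).

Boundary: |R(x)|=1, x<0.
x=-1.76: |R|=0.2652
R=−1: 1+7/9x = −1+2/9x ⇒ -5/9x=2 ⇒ x=2/(-5/9)=-3.6000
Confirm numerically:
  x=-3.218: |R|=0.87626 <1
  x=-2.716: |R|=0.69374 <1
  x=-2.166: |R|=0.46220 <1
  x=-3.834: |R|=1.07019 >1
  x=-3.820: |R|=1.06611 >1
  x=-3.807: |R|=1.06230 >1
Stable set (-3.6000, 0).

z* = -3.6000.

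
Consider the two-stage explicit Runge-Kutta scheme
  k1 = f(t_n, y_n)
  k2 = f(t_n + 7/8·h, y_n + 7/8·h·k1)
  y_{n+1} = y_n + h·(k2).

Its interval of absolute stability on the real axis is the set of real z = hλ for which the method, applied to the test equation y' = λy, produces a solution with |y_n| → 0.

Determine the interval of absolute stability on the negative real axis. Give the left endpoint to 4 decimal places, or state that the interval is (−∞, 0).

(-1.1429, 0).

Test eqn y'=λy, z=hλ:
  k1=λy_n ⇒ h·k1=z·y_n;  k2=λ(1+7/8z)y_n ⇒ h·k2=z(1+7/8z)y_n
  y_{n+1}/y_n = 1 + z(1+7/8z) = 1 + z + 7/8z²
  R(z) = 1 + z + 7/8z².

Need |R(x)|<1, x<0.
x=-1.65: |R|=1.7322
R=1: x+7/8x²=0 ⇒ x=−8/7=-1.1429; min R=1−1/(4·7/8)=0.7143>−1
Confirm numerically:
  x=-1.090: |R|=0.94959 <1
  x=-1.043: |R|=0.90887 <1
  x=-1.005: |R|=0.87877 <1
  x=-1.587: |R|=1.61675 >1
  x=-1.218: |R|=1.08008 >1
Stable set (-1.1429, 0).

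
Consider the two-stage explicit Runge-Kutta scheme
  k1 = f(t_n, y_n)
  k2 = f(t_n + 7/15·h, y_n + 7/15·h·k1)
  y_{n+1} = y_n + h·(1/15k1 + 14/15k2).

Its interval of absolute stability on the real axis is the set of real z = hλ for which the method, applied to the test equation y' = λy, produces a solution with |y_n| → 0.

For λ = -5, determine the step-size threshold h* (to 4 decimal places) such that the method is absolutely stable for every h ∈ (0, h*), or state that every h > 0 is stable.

With y'=λy (z=hλ):
  k1=λy_n ⇒ h·k1=z·y_n;  k2=λ(1+7/15z)y_n ⇒ h·k2=z(1+7/15z)y_n
  y_{n+1}/y_n = 1 + 1/15z + 14/15z(1+7/15z) = 1 + z + 98/225z²
  R(z) = 1 + z + 98/225z².

Find x<0 with |R(x)|<1.
x=-0.35: |R|=0.7034
R=1: x+98/225x²=0 ⇒ x=−225/98=-2.2959; min R=1−1/(4·98/225)=0.4260>−1
Confirm numerically:
  x=-2.202: |R|=0.90992 <1
  x=-1.938: |R|=0.69788 <1
  x=-1.514: |R|=0.48438 <1
  x=-1.319: |R|=0.43876 <1
  x=-2.718: |R|=1.49968 >1
  x=-2.606: |R|=1.35196 >1
Interval (-2.2959, 0).

(-2.2959,0); λ=-5 ⇒ h* = (225/98)/5 = 0.4592.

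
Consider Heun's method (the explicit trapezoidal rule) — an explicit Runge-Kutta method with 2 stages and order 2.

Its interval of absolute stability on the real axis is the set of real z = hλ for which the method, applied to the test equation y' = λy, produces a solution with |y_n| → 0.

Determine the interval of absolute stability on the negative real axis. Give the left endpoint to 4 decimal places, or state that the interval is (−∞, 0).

With y'=λy (z=hλ):
  order 2, 2-stage ⇒ R(z)=1+z+z^2/2
  (e.g. R(-0.35)=0.71125, |R|=0.71125)

Solve |R(x)|<1 on ℝ⁻.
x=-0.35: |R|=0.7113
|R(-2.33)|=1.3845 |R(-1.09)|=0.5040 |R(-0.87)|=0.5085
Bisect:
  x_lo=-2.5270 |R|=1.6659  x_hi=-0.2344 |R|=0.7931
  mid=-1.38069 |R|=0.57246 →hi
  mid=-1.95384 |R|=0.95491 →hi
  mid=-2.24042 |R|=1.26932 →lo
  mid=-2.09713 |R|=1.10185 →lo
  mid=-2.02549 |R|=1.02581 →lo
  mid=-1.98966 |R|=0.98972 →hi
  mid=-2.00758 |R|=1.00760 →lo
  mid=-1.99862 |R|=0.99862 →hi
  ...
  [-2.00002,-1.99988] ⇒ x*=-2.0000
Interval (-2.0000, 0).

(-2.0000, 0).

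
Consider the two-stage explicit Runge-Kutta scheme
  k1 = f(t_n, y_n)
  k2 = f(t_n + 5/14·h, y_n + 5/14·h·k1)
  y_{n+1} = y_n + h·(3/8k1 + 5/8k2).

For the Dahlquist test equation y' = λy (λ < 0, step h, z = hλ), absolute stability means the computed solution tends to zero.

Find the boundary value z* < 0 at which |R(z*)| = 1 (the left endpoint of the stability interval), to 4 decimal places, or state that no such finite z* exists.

z* = -4.4800.

With y'=λy (z=hλ):
  k1=λy_n ⇒ h·k1=z·y_n;  k2=λ(1+5/14z)y_n ⇒ h·k2=z(1+5/14z)y_n
  y_{n+1}/y_n = 1 + 3/8z + 5/8z(1+5/14z) = 1 + z + 25/112z²
  R(z) = 1 + z + 25/112z².

Find x<0 with |R(x)|<1.
x=-1.33: |R|=0.0648
R=1: x+25/112x²=0 ⇒ x=−112/25=-4.4800; min R=1−1/(4·25/112)=-0.1200>−1
Confirm numerically:
  x=-3.014: |R|=0.01372 <1
  x=-2.488: |R|=0.10627 <1
  x=-2.324: |R|=0.11842 <1
  x=-4.712: |R|=1.24401 >1
  x=-4.534: |R|=1.05465 >1
So |R|<1 on (-4.4800, 0).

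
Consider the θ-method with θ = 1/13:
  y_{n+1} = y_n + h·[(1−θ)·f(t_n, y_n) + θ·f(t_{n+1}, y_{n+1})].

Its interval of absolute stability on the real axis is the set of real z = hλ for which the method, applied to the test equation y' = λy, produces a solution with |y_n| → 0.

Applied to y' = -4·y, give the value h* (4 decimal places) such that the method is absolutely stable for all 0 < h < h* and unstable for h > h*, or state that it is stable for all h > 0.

(-2.3636,0); λ=-4 ⇒ h* = (26/11)/4 = 0.5909.

On y'=λy, z=hλ:
  y_{n+1} = y_n + z·[12/13·y_n + 1/13·y_{n+1}] ⇒ (1 − 1/13z)y_{n+1} = (1 + 12/13z)y_n
  so R(z) = (1 + 12/13z)/(1 − 1/13z).

Boundary: |R(x)|=1, x<0.
x=-1.3: |R|=0.1818
R=−1: 1+12/13x = −1+1/13x ⇒ -11/13x=2 ⇒ x=2/(-11/13)=-2.3636
Confirm numerically:
  x=-1.842: |R|=0.61339 <1
  x=-1.434: |R|=0.29153 <1
  x=-1.028: |R|=0.04733 <1
  x=-2.863: |R|=1.34628 >1
  x=-2.779: |R|=1.28956 >1
Stable set (-2.3636, 0).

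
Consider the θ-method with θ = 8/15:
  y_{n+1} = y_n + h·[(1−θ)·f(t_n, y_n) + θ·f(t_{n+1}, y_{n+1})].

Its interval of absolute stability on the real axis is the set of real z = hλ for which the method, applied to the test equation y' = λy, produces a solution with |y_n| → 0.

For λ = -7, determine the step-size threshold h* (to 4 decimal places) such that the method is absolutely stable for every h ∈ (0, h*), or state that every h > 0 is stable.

On y'=λy, z=hλ:
  y_{n+1} = y_n + z·[7/15·y_n + 8/15·y_{n+1}] ⇒ (1 − 8/15z)y_{n+1} = (1 + 7/15z)y_n
  R(z) = (1 + 7/15z)/(1 − 8/15z).

Find x<0 with |R(x)|<1.
x=-1.22: |R|=0.2609
x=-2: |R|=0.0323
x=-10: |R|=0.5789
x=-100: |R|=0.8405
θ=8/15≥1/2 ⇒ |1+7/15x|<|1−8/15x| ∀x<0 ⇒ unbounded interval.

(−∞, 0) — no finite endpoint. Any h>0 works for λ=-7.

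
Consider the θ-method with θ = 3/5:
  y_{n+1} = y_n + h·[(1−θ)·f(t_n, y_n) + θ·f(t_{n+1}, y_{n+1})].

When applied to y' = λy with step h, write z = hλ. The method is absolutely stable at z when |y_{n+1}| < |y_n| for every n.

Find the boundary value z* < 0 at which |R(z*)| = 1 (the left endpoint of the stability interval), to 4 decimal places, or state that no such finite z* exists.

interval (−∞, 0).

With y'=λy (z=hλ):
  y_{n+1} = y_n + z·[2/5·y_n + 3/5·y_{n+1}] ⇒ (1 − 3/5z)y_{n+1} = (1 + 2/5z)y_n
  R(z) = (1 + 2/5z)/(1 − 3/5z).

Solve |R(x)|<1 on ℝ⁻.
x=-1.16: |R|=0.3160
x=-2: |R|=0.0909
x=-10: |R|=0.4286
x=-100: |R|=0.6393
θ=3/5≥1/2 ⇒ |1+2/5x|<|1−3/5x| ∀x<0 ⇒ interval (−∞,0).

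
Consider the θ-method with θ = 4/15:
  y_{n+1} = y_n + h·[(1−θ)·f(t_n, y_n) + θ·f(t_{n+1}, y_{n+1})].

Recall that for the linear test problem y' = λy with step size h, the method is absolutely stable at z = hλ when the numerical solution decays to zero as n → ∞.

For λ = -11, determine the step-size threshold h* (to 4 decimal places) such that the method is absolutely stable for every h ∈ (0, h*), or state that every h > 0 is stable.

With y'=λy (z=hλ):
  y_{n+1} = y_n + z·[11/15·y_n + 4/15·y_{n+1}] ⇒ (1 − 4/15z)y_{n+1} = (1 + 11/15z)y_n
  Hence R(z) = (1 + 11/15z)/(1 − 4/15z).

Solve |R(x)|<1 on ℝ⁻.
x=-0.77: |R|=0.3612
R=−1: 1+11/15x = −1+4/15x ⇒ -7/15x=2 ⇒ x=2/(-7/15)=-4.2857
Confirm numerically:
  x=-3.465: |R|=0.80094 <1
  x=-2.759: |R|=0.58953 <1
  x=-2.223: |R|=0.39566 <1
  x=-1.845: |R|=0.23660 <1
  x=-4.806: |R|=1.10642 >1
  x=-4.751: |R|=1.09578 >1
  x=-4.544: |R|=1.05450 >1
Interval (-4.2857, 0).

(-4.2857,0); λ=-11 ⇒ h* = (30/7)/11 = 0.3896.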